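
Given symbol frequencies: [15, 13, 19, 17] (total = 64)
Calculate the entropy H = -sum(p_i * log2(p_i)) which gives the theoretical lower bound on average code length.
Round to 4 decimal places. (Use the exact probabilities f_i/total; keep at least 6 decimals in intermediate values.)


Per-symbol terms -p_i * log2(p_i) with p_i = f_i/64:
  p = 15/64 = 0.234375: log2(p) = -2.093109, -p*log2(p) = 0.490573
  p = 13/64 = 0.203125: log2(p) = -2.299560, -p*log2(p) = 0.467098
  p = 19/64 = 0.296875: log2(p) = -1.752072, -p*log2(p) = 0.520147
  p = 17/64 = 0.265625: log2(p) = -1.912537, -p*log2(p) = 0.508018
H = 0.490573 + 0.467098 + 0.520147 + 0.508018 = 1.985836

H = 1.9858 bits/symbol


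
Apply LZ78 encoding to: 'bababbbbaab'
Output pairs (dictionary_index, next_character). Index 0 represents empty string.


LZ78 encoding steps:
Dictionary: {0: ''}
Step 1: w='' (idx 0), next='b' -> output (0, 'b'), add 'b' as idx 1
Step 2: w='' (idx 0), next='a' -> output (0, 'a'), add 'a' as idx 2
Step 3: w='b' (idx 1), next='a' -> output (1, 'a'), add 'ba' as idx 3
Step 4: w='b' (idx 1), next='b' -> output (1, 'b'), add 'bb' as idx 4
Step 5: w='bb' (idx 4), next='a' -> output (4, 'a'), add 'bba' as idx 5
Step 6: w='a' (idx 2), next='b' -> output (2, 'b'), add 'ab' as idx 6


Encoded: [(0, 'b'), (0, 'a'), (1, 'a'), (1, 'b'), (4, 'a'), (2, 'b')]


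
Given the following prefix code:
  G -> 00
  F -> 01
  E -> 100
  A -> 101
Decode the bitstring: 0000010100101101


Decoding step by step:
Bits 00 -> G
Bits 00 -> G
Bits 01 -> F
Bits 01 -> F
Bits 00 -> G
Bits 101 -> A
Bits 101 -> A


Decoded message: GGFFGAA


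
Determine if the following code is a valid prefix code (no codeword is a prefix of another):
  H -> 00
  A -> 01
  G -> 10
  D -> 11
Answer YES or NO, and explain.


Checking each pair (does one codeword prefix another?):
  H='00' vs A='01': no prefix
  H='00' vs G='10': no prefix
  H='00' vs D='11': no prefix
  A='01' vs H='00': no prefix
  A='01' vs G='10': no prefix
  A='01' vs D='11': no prefix
  G='10' vs H='00': no prefix
  G='10' vs A='01': no prefix
  G='10' vs D='11': no prefix
  D='11' vs H='00': no prefix
  D='11' vs A='01': no prefix
  D='11' vs G='10': no prefix
No violation found over all pairs.

YES -- this is a valid prefix code. No codeword is a prefix of any other codeword.


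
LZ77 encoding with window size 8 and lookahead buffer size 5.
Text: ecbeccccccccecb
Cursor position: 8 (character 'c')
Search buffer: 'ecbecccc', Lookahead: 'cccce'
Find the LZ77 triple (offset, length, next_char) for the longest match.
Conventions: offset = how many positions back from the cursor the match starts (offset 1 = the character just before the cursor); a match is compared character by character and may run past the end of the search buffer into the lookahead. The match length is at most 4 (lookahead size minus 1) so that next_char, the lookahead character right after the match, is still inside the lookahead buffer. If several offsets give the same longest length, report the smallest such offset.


Try each offset into the search buffer:
  offset=1 (pos 7, char 'c'): match length 4
  offset=2 (pos 6, char 'c'): match length 4
  offset=3 (pos 5, char 'c'): match length 4
  offset=4 (pos 4, char 'c'): match length 4
  offset=5 (pos 3, char 'e'): match length 0
  offset=6 (pos 2, char 'b'): match length 0
  offset=7 (pos 1, char 'c'): match length 1
  offset=8 (pos 0, char 'e'): match length 0
Longest match has length 4, found at offsets 1, 2, 3, 4; take the smallest, offset 1.
next_char = character at position 8 + 4 = 12 -> 'e'

Best match: offset=1, length=4 (matching 'cccc' starting at position 7)
LZ77 triple: (1, 4, 'e')


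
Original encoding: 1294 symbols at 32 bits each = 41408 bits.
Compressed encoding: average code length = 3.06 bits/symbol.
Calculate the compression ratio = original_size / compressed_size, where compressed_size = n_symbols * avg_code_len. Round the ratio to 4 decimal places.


original_size = n_symbols * orig_bits = 1294 * 32 = 41408 bits
compressed_size = n_symbols * avg_code_len = 1294 * 3.06 = 3959.64 bits
ratio = original_size / compressed_size = 41408 / 3959.64 = 10.4575

Compression ratio = 10.4575


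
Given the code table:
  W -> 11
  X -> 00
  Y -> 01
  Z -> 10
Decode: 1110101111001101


Decoding:
11 -> W
10 -> Z
10 -> Z
11 -> W
11 -> W
00 -> X
11 -> W
01 -> Y


Result: WZZWWXWY


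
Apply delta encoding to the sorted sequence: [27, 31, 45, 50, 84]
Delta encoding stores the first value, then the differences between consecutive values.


First value: 27
Deltas:
  31 - 27 = 4
  45 - 31 = 14
  50 - 45 = 5
  84 - 50 = 34


Delta encoded: [27, 4, 14, 5, 34]


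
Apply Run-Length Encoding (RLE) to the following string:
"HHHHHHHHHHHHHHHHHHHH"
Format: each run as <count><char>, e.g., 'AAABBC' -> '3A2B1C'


Scanning runs left to right:
  i=0: run of 'H' x 20 -> '20H'

RLE = 20H


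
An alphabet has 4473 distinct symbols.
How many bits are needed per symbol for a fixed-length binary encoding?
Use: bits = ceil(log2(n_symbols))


log2(4473) = 12.127
Bracket: 2^12 = 4096 < 4473 <= 2^13 = 8192
So ceil(log2(4473)) = 13

bits = ceil(log2(4473)) = ceil(12.127) = 13 bits


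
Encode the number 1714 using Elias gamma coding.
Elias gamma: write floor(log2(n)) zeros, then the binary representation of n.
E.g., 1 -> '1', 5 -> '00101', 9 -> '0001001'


num_bits = floor(log2(1714)) + 1 = 11
leading_zeros = num_bits - 1 = 10
binary(1714) = 11010110010

Elias gamma(1714) = '0000000000' + '11010110010' = 000000000011010110010 (21 bits)


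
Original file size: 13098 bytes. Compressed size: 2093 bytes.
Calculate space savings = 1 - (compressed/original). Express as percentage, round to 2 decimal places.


ratio = compressed/original = 2093/13098 = 0.159795
savings = 1 - ratio = 1 - 0.159795 = 0.840205
as a percentage: 0.840205 * 100 = 84.02%

Space savings = 1 - 2093/13098 = 84.02%


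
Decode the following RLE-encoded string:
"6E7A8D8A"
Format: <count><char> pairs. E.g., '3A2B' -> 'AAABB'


Expanding each <count><char> pair:
  6E -> 'EEEEEE'
  7A -> 'AAAAAAA'
  8D -> 'DDDDDDDD'
  8A -> 'AAAAAAAA'

Decoded = EEEEEEAAAAAAADDDDDDDDAAAAAAAA


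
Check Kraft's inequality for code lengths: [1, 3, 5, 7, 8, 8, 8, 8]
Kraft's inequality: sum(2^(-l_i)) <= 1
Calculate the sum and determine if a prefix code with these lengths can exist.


Sum = 2^(-1) + 2^(-3) + 2^(-5) + 2^(-7) + 2^(-8) + 2^(-8) + 2^(-8) + 2^(-8)
    = 0.5 + 0.125 + 0.03125 + 0.0078125 + 0.00390625 + 0.00390625 + 0.00390625 + 0.00390625
    = 174/256 = 0.6796875
Since 0.6796875 <= 1, Kraft's inequality IS satisfied.
A prefix code with these lengths CAN exist.

Kraft sum = 0.6796875. Satisfied.


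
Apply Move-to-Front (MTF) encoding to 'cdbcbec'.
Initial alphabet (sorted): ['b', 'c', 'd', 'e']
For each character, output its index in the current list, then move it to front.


MTF encoding:
'c': index 1 in ['b', 'c', 'd', 'e'] -> ['c', 'b', 'd', 'e']
'd': index 2 in ['c', 'b', 'd', 'e'] -> ['d', 'c', 'b', 'e']
'b': index 2 in ['d', 'c', 'b', 'e'] -> ['b', 'd', 'c', 'e']
'c': index 2 in ['b', 'd', 'c', 'e'] -> ['c', 'b', 'd', 'e']
'b': index 1 in ['c', 'b', 'd', 'e'] -> ['b', 'c', 'd', 'e']
'e': index 3 in ['b', 'c', 'd', 'e'] -> ['e', 'b', 'c', 'd']
'c': index 2 in ['e', 'b', 'c', 'd'] -> ['c', 'e', 'b', 'd']


Output: [1, 2, 2, 2, 1, 3, 2]


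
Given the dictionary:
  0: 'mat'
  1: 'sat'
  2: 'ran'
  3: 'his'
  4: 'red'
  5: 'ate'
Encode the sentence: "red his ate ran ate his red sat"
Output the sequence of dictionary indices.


Look up each word in the dictionary:
  'red' -> 4
  'his' -> 3
  'ate' -> 5
  'ran' -> 2
  'ate' -> 5
  'his' -> 3
  'red' -> 4
  'sat' -> 1

Encoded: [4, 3, 5, 2, 5, 3, 4, 1]


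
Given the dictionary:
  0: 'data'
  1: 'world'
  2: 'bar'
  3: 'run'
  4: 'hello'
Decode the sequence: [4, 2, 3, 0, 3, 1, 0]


Look up each index in the dictionary:
  4 -> 'hello'
  2 -> 'bar'
  3 -> 'run'
  0 -> 'data'
  3 -> 'run'
  1 -> 'world'
  0 -> 'data'

Decoded: "hello bar run data run world data"


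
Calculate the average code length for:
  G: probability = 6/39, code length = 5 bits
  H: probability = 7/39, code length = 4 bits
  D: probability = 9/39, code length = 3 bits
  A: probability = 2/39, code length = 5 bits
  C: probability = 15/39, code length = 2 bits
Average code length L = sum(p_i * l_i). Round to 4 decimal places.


Weighted contributions p_i * l_i:
  G: (6/39) * 5 = 30/39
  H: (7/39) * 4 = 28/39
  D: (9/39) * 3 = 27/39
  A: (2/39) * 5 = 10/39
  C: (15/39) * 2 = 30/39
Sum = (30 + 28 + 27 + 10 + 30)/39 = 125/39

L = 125/39 = 3.2051 bits/symbol


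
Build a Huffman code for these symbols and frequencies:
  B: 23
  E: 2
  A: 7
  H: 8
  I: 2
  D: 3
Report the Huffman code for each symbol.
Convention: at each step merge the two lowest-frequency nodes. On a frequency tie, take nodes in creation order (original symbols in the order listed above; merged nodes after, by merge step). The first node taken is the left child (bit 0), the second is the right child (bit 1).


Huffman tree construction:
Step 1: Merge E(2) + I(2) = 4
Step 2: Merge D(3) + (E+I)(4) = 7
Step 3: Merge A(7) + (D+(E+I))(7) = 14
Step 4: Merge H(8) + (A+(D+(E+I)))(14) = 22
Step 5: Merge (H+(A+(D+(E+I))))(22) + B(23) = 45
Read each symbol's code off the tree from the root (left child = 0, right child = 1).

Codes:
  B: 1 (length 1)
  E: 01110 (length 5)
  A: 010 (length 3)
  H: 00 (length 2)
  I: 01111 (length 5)
  D: 0110 (length 4)
Average code length: 92/45 = 2.0444 bits/symbol


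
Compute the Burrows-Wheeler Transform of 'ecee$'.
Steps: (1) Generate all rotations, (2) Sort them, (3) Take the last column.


Rotations (sorted):
  0: $ecee -> last char: e
  1: cee$e -> last char: e
  2: e$ece -> last char: e
  3: ecee$ -> last char: $
  4: ee$ec -> last char: c


BWT = eee$c


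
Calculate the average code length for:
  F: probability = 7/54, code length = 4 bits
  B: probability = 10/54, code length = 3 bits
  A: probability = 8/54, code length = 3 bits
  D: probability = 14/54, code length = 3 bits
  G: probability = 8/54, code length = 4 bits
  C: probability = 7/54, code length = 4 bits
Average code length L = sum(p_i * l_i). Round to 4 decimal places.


Weighted contributions p_i * l_i:
  F: (7/54) * 4 = 28/54
  B: (10/54) * 3 = 30/54
  A: (8/54) * 3 = 24/54
  D: (14/54) * 3 = 42/54
  G: (8/54) * 4 = 32/54
  C: (7/54) * 4 = 28/54
Sum = (28 + 30 + 24 + 42 + 32 + 28)/54 = 184/54

L = 184/54 = 3.4074 bits/symbol


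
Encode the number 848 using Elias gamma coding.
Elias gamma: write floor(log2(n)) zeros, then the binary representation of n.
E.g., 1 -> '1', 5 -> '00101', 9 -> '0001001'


num_bits = floor(log2(848)) + 1 = 10
leading_zeros = num_bits - 1 = 9
binary(848) = 1101010000

Elias gamma(848) = '000000000' + '1101010000' = 0000000001101010000 (19 bits)


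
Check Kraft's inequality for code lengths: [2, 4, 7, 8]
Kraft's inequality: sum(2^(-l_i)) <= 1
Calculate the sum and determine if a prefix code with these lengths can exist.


Sum = 2^(-2) + 2^(-4) + 2^(-7) + 2^(-8)
    = 0.25 + 0.0625 + 0.0078125 + 0.00390625
    = 83/256 = 0.32421875
Since 0.32421875 <= 1, Kraft's inequality IS satisfied.
A prefix code with these lengths CAN exist.

Kraft sum = 0.32421875. Satisfied.


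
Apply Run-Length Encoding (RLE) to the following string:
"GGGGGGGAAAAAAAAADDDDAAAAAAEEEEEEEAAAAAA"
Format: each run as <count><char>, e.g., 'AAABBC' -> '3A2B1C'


Scanning runs left to right:
  i=0: run of 'G' x 7 -> '7G'
  i=7: run of 'A' x 9 -> '9A'
  i=16: run of 'D' x 4 -> '4D'
  i=20: run of 'A' x 6 -> '6A'
  i=26: run of 'E' x 7 -> '7E'
  i=33: run of 'A' x 6 -> '6A'

RLE = 7G9A4D6A7E6A


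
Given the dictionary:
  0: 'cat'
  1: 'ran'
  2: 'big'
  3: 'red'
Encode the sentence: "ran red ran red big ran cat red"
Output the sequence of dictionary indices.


Look up each word in the dictionary:
  'ran' -> 1
  'red' -> 3
  'ran' -> 1
  'red' -> 3
  'big' -> 2
  'ran' -> 1
  'cat' -> 0
  'red' -> 3

Encoded: [1, 3, 1, 3, 2, 1, 0, 3]


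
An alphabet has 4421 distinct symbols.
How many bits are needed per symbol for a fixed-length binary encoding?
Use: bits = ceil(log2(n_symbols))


log2(4421) = 12.1102
Bracket: 2^12 = 4096 < 4421 <= 2^13 = 8192
So ceil(log2(4421)) = 13

bits = ceil(log2(4421)) = ceil(12.1102) = 13 bits


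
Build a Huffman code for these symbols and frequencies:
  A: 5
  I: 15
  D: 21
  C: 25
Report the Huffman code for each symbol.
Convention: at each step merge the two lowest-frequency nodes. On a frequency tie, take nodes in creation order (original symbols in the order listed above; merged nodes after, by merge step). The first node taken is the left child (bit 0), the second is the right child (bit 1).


Huffman tree construction:
Step 1: Merge A(5) + I(15) = 20
Step 2: Merge (A+I)(20) + D(21) = 41
Step 3: Merge C(25) + ((A+I)+D)(41) = 66
Read each symbol's code off the tree from the root (left child = 0, right child = 1).

Codes:
  A: 100 (length 3)
  I: 101 (length 3)
  D: 11 (length 2)
  C: 0 (length 1)
Average code length: 127/66 = 1.9242 bits/symbol


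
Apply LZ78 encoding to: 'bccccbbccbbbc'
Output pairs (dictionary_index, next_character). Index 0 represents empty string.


LZ78 encoding steps:
Dictionary: {0: ''}
Step 1: w='' (idx 0), next='b' -> output (0, 'b'), add 'b' as idx 1
Step 2: w='' (idx 0), next='c' -> output (0, 'c'), add 'c' as idx 2
Step 3: w='c' (idx 2), next='c' -> output (2, 'c'), add 'cc' as idx 3
Step 4: w='c' (idx 2), next='b' -> output (2, 'b'), add 'cb' as idx 4
Step 5: w='b' (idx 1), next='c' -> output (1, 'c'), add 'bc' as idx 5
Step 6: w='cb' (idx 4), next='b' -> output (4, 'b'), add 'cbb' as idx 6
Step 7: w='bc' (idx 5), end of input -> output (5, '')


Encoded: [(0, 'b'), (0, 'c'), (2, 'c'), (2, 'b'), (1, 'c'), (4, 'b'), (5, '')]


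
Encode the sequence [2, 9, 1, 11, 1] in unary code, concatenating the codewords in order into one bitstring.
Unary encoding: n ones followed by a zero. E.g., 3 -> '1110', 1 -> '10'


Encode each number as n ones followed by a terminating 0:
  2 -> 110 (3 bits)
  9 -> 1111111110 (10 bits)
  1 -> 10 (2 bits)
  11 -> 111111111110 (12 bits)
  1 -> 10 (2 bits)
Total length = 3 + 10 + 2 + 12 + 2 = 29 bits.

Unary([2, 9, 1, 11, 1]) = 11011111111101011111111111010 (29 bits)


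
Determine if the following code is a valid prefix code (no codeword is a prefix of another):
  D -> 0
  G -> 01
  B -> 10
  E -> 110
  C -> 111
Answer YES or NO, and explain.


Checking each pair (does one codeword prefix another?):
  D='0' vs G='01': prefix -- VIOLATION

NO -- this is NOT a valid prefix code. D (0) is a prefix of G (01).


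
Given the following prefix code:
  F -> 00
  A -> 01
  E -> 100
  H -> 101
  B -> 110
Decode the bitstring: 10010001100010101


Decoding step by step:
Bits 100 -> E
Bits 100 -> E
Bits 01 -> A
Bits 100 -> E
Bits 01 -> A
Bits 01 -> A
Bits 01 -> A


Decoded message: EEAEAAA


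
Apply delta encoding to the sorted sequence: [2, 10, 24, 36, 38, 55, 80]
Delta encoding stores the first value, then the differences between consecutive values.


First value: 2
Deltas:
  10 - 2 = 8
  24 - 10 = 14
  36 - 24 = 12
  38 - 36 = 2
  55 - 38 = 17
  80 - 55 = 25


Delta encoded: [2, 8, 14, 12, 2, 17, 25]


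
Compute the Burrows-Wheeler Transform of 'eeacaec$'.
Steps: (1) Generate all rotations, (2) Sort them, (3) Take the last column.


Rotations (sorted):
  0: $eeacaec -> last char: c
  1: acaec$ee -> last char: e
  2: aec$eeac -> last char: c
  3: c$eeacae -> last char: e
  4: caec$eea -> last char: a
  5: eacaec$e -> last char: e
  6: ec$eeaca -> last char: a
  7: eeacaec$ -> last char: $


BWT = ceceaea$


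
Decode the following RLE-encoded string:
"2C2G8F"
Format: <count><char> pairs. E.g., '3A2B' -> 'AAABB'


Expanding each <count><char> pair:
  2C -> 'CC'
  2G -> 'GG'
  8F -> 'FFFFFFFF'

Decoded = CCGGFFFFFFFF


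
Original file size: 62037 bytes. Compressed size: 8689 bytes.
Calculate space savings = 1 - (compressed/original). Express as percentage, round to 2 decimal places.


ratio = compressed/original = 8689/62037 = 0.140062
savings = 1 - ratio = 1 - 0.140062 = 0.859938
as a percentage: 0.859938 * 100 = 85.99%

Space savings = 1 - 8689/62037 = 85.99%


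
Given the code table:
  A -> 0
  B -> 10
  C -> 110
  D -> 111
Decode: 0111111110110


Decoding:
0 -> A
111 -> D
111 -> D
110 -> C
110 -> C


Result: ADDCC


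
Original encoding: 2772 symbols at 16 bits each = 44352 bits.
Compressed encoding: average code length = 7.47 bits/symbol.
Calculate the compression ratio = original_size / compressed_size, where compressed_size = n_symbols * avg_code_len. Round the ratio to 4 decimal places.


original_size = n_symbols * orig_bits = 2772 * 16 = 44352 bits
compressed_size = n_symbols * avg_code_len = 2772 * 7.47 = 20706.84 bits
ratio = original_size / compressed_size = 44352 / 20706.84 = 2.1419

Compression ratio = 2.1419


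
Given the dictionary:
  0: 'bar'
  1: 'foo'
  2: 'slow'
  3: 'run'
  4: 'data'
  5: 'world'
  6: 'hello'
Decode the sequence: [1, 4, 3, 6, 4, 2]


Look up each index in the dictionary:
  1 -> 'foo'
  4 -> 'data'
  3 -> 'run'
  6 -> 'hello'
  4 -> 'data'
  2 -> 'slow'

Decoded: "foo data run hello data slow"


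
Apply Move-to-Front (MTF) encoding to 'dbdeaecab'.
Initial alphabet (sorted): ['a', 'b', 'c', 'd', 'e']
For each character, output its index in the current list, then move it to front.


MTF encoding:
'd': index 3 in ['a', 'b', 'c', 'd', 'e'] -> ['d', 'a', 'b', 'c', 'e']
'b': index 2 in ['d', 'a', 'b', 'c', 'e'] -> ['b', 'd', 'a', 'c', 'e']
'd': index 1 in ['b', 'd', 'a', 'c', 'e'] -> ['d', 'b', 'a', 'c', 'e']
'e': index 4 in ['d', 'b', 'a', 'c', 'e'] -> ['e', 'd', 'b', 'a', 'c']
'a': index 3 in ['e', 'd', 'b', 'a', 'c'] -> ['a', 'e', 'd', 'b', 'c']
'e': index 1 in ['a', 'e', 'd', 'b', 'c'] -> ['e', 'a', 'd', 'b', 'c']
'c': index 4 in ['e', 'a', 'd', 'b', 'c'] -> ['c', 'e', 'a', 'd', 'b']
'a': index 2 in ['c', 'e', 'a', 'd', 'b'] -> ['a', 'c', 'e', 'd', 'b']
'b': index 4 in ['a', 'c', 'e', 'd', 'b'] -> ['b', 'a', 'c', 'e', 'd']


Output: [3, 2, 1, 4, 3, 1, 4, 2, 4]


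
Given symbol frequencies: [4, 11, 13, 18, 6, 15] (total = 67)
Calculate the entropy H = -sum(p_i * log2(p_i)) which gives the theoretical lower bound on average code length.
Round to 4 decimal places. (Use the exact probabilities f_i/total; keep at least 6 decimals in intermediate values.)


Per-symbol terms -p_i * log2(p_i) with p_i = f_i/67:
  p = 4/67 = 0.059701: log2(p) = -4.066089, -p*log2(p) = 0.242752
  p = 11/67 = 0.164179: log2(p) = -2.606658, -p*log2(p) = 0.427959
  p = 13/67 = 0.194030: log2(p) = -2.365649, -p*log2(p) = 0.459007
  p = 18/67 = 0.268657: log2(p) = -1.896164, -p*log2(p) = 0.509417
  p = 6/67 = 0.089552: log2(p) = -3.481127, -p*log2(p) = 0.311743
  p = 15/67 = 0.223881: log2(p) = -2.159199, -p*log2(p) = 0.483403
H = 0.242752 + 0.427959 + 0.459007 + 0.509417 + 0.311743 + 0.483403 = 2.434281

H = 2.4343 bits/symbol


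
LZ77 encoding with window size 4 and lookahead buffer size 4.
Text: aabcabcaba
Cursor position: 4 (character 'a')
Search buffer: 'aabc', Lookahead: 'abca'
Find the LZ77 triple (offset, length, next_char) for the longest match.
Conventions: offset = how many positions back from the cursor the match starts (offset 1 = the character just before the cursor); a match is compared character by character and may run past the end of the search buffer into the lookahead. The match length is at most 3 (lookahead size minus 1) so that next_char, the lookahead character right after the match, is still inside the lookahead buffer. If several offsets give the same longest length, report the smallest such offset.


Try each offset into the search buffer:
  offset=1 (pos 3, char 'c'): match length 0
  offset=2 (pos 2, char 'b'): match length 0
  offset=3 (pos 1, char 'a'): match length 3
  offset=4 (pos 0, char 'a'): match length 1
Longest match has length 3 at offset 3.
next_char = character at position 4 + 3 = 7 -> 'a'

Best match: offset=3, length=3 (matching 'abc' starting at position 1)
LZ77 triple: (3, 3, 'a')


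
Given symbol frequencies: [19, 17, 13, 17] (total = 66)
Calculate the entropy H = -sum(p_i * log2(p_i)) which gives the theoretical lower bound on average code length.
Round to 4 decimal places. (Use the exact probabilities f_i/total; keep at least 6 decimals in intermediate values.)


Per-symbol terms -p_i * log2(p_i) with p_i = f_i/66:
  p = 19/66 = 0.287879: log2(p) = -1.796467, -p*log2(p) = 0.517165
  p = 17/66 = 0.257576: log2(p) = -1.956931, -p*log2(p) = 0.504058
  p = 13/66 = 0.196970: log2(p) = -2.343954, -p*log2(p) = 0.461688
  p = 17/66 = 0.257576: log2(p) = -1.956931, -p*log2(p) = 0.504058
H = 0.517165 + 0.504058 + 0.461688 + 0.504058 = 1.986969

H = 1.987 bits/symbol


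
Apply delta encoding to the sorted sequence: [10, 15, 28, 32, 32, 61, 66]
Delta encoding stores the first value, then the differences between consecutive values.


First value: 10
Deltas:
  15 - 10 = 5
  28 - 15 = 13
  32 - 28 = 4
  32 - 32 = 0
  61 - 32 = 29
  66 - 61 = 5


Delta encoded: [10, 5, 13, 4, 0, 29, 5]


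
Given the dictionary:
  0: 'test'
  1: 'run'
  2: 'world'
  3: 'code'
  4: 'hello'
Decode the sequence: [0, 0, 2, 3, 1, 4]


Look up each index in the dictionary:
  0 -> 'test'
  0 -> 'test'
  2 -> 'world'
  3 -> 'code'
  1 -> 'run'
  4 -> 'hello'

Decoded: "test test world code run hello"


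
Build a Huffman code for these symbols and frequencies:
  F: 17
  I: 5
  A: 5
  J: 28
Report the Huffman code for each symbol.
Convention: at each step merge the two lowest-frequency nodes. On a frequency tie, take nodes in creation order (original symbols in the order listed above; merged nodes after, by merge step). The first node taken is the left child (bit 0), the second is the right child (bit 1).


Huffman tree construction:
Step 1: Merge I(5) + A(5) = 10
Step 2: Merge (I+A)(10) + F(17) = 27
Step 3: Merge ((I+A)+F)(27) + J(28) = 55
Read each symbol's code off the tree from the root (left child = 0, right child = 1).

Codes:
  F: 01 (length 2)
  I: 000 (length 3)
  A: 001 (length 3)
  J: 1 (length 1)
Average code length: 92/55 = 1.6727 bits/symbol


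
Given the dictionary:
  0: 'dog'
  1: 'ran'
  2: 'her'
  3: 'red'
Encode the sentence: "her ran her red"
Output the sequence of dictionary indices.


Look up each word in the dictionary:
  'her' -> 2
  'ran' -> 1
  'her' -> 2
  'red' -> 3

Encoded: [2, 1, 2, 3]


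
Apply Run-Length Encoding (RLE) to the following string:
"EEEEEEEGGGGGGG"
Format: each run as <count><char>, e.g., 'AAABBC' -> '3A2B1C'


Scanning runs left to right:
  i=0: run of 'E' x 7 -> '7E'
  i=7: run of 'G' x 7 -> '7G'

RLE = 7E7G


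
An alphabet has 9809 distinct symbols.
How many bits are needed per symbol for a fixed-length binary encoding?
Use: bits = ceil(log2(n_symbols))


log2(9809) = 13.2599
Bracket: 2^13 = 8192 < 9809 <= 2^14 = 16384
So ceil(log2(9809)) = 14

bits = ceil(log2(9809)) = ceil(13.2599) = 14 bits


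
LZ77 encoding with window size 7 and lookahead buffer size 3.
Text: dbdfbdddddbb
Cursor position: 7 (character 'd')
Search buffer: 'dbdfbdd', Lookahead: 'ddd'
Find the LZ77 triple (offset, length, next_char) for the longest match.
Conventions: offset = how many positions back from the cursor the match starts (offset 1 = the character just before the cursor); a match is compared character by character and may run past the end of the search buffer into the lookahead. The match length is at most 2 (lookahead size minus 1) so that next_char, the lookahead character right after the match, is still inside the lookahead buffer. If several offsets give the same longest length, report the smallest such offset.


Try each offset into the search buffer:
  offset=1 (pos 6, char 'd'): match length 2
  offset=2 (pos 5, char 'd'): match length 2
  offset=3 (pos 4, char 'b'): match length 0
  offset=4 (pos 3, char 'f'): match length 0
  offset=5 (pos 2, char 'd'): match length 1
  offset=6 (pos 1, char 'b'): match length 0
  offset=7 (pos 0, char 'd'): match length 1
Longest match has length 2, found at offsets 1, 2; take the smallest, offset 1.
next_char = character at position 7 + 2 = 9 -> 'd'

Best match: offset=1, length=2 (matching 'dd' starting at position 6)
LZ77 triple: (1, 2, 'd')


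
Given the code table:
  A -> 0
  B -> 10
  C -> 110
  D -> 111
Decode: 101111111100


Decoding:
10 -> B
111 -> D
111 -> D
110 -> C
0 -> A


Result: BDDCA


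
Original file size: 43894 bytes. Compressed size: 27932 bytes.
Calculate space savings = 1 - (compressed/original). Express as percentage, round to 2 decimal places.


ratio = compressed/original = 27932/43894 = 0.636351
savings = 1 - ratio = 1 - 0.636351 = 0.363649
as a percentage: 0.363649 * 100 = 36.36%

Space savings = 1 - 27932/43894 = 36.36%


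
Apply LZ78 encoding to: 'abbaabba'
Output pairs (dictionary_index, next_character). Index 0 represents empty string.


LZ78 encoding steps:
Dictionary: {0: ''}
Step 1: w='' (idx 0), next='a' -> output (0, 'a'), add 'a' as idx 1
Step 2: w='' (idx 0), next='b' -> output (0, 'b'), add 'b' as idx 2
Step 3: w='b' (idx 2), next='a' -> output (2, 'a'), add 'ba' as idx 3
Step 4: w='a' (idx 1), next='b' -> output (1, 'b'), add 'ab' as idx 4
Step 5: w='ba' (idx 3), end of input -> output (3, '')


Encoded: [(0, 'a'), (0, 'b'), (2, 'a'), (1, 'b'), (3, '')]


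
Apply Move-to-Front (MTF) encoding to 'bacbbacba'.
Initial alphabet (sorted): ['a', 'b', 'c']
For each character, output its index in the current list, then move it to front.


MTF encoding:
'b': index 1 in ['a', 'b', 'c'] -> ['b', 'a', 'c']
'a': index 1 in ['b', 'a', 'c'] -> ['a', 'b', 'c']
'c': index 2 in ['a', 'b', 'c'] -> ['c', 'a', 'b']
'b': index 2 in ['c', 'a', 'b'] -> ['b', 'c', 'a']
'b': index 0 in ['b', 'c', 'a'] -> ['b', 'c', 'a']
'a': index 2 in ['b', 'c', 'a'] -> ['a', 'b', 'c']
'c': index 2 in ['a', 'b', 'c'] -> ['c', 'a', 'b']
'b': index 2 in ['c', 'a', 'b'] -> ['b', 'c', 'a']
'a': index 2 in ['b', 'c', 'a'] -> ['a', 'b', 'c']


Output: [1, 1, 2, 2, 0, 2, 2, 2, 2]


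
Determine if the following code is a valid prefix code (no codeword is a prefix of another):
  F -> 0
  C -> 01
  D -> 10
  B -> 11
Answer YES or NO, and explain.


Checking each pair (does one codeword prefix another?):
  F='0' vs C='01': prefix -- VIOLATION

NO -- this is NOT a valid prefix code. F (0) is a prefix of C (01).


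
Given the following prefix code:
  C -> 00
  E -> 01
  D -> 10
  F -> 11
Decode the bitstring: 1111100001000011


Decoding step by step:
Bits 11 -> F
Bits 11 -> F
Bits 10 -> D
Bits 00 -> C
Bits 01 -> E
Bits 00 -> C
Bits 00 -> C
Bits 11 -> F


Decoded message: FFDCECCF


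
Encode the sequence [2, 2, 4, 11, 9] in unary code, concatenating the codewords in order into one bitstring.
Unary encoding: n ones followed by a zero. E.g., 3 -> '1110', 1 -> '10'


Encode each number as n ones followed by a terminating 0:
  2 -> 110 (3 bits)
  2 -> 110 (3 bits)
  4 -> 11110 (5 bits)
  11 -> 111111111110 (12 bits)
  9 -> 1111111110 (10 bits)
Total length = 3 + 3 + 5 + 12 + 10 = 33 bits.

Unary([2, 2, 4, 11, 9]) = 110110111101111111111101111111110 (33 bits)


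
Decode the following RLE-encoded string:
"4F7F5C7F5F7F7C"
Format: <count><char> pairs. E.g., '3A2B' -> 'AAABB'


Expanding each <count><char> pair:
  4F -> 'FFFF'
  7F -> 'FFFFFFF'
  5C -> 'CCCCC'
  7F -> 'FFFFFFF'
  5F -> 'FFFFF'
  7F -> 'FFFFFFF'
  7C -> 'CCCCCCC'

Decoded = FFFFFFFFFFFCCCCCFFFFFFFFFFFFFFFFFFFCCCCCCC


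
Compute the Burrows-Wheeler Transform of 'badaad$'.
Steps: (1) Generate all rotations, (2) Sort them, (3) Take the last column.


Rotations (sorted):
  0: $badaad -> last char: d
  1: aad$bad -> last char: d
  2: ad$bada -> last char: a
  3: adaad$b -> last char: b
  4: badaad$ -> last char: $
  5: d$badaa -> last char: a
  6: daad$ba -> last char: a


BWT = ddab$aa


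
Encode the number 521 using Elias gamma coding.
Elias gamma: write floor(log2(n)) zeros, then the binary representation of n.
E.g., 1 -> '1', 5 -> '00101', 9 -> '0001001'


num_bits = floor(log2(521)) + 1 = 10
leading_zeros = num_bits - 1 = 9
binary(521) = 1000001001

Elias gamma(521) = '000000000' + '1000001001' = 0000000001000001001 (19 bits)


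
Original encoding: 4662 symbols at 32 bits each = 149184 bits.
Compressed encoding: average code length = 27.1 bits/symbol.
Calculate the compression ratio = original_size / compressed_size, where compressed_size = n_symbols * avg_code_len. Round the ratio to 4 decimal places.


original_size = n_symbols * orig_bits = 4662 * 32 = 149184 bits
compressed_size = n_symbols * avg_code_len = 4662 * 27.1 = 126340.2 bits
ratio = original_size / compressed_size = 149184 / 126340.2 = 1.1808

Compression ratio = 1.1808


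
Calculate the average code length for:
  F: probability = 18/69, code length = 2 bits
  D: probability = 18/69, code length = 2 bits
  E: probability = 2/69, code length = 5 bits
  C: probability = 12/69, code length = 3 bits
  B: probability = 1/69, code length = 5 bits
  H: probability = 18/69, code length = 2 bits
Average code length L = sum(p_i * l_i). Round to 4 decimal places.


Weighted contributions p_i * l_i:
  F: (18/69) * 2 = 36/69
  D: (18/69) * 2 = 36/69
  E: (2/69) * 5 = 10/69
  C: (12/69) * 3 = 36/69
  B: (1/69) * 5 = 5/69
  H: (18/69) * 2 = 36/69
Sum = (36 + 36 + 10 + 36 + 5 + 36)/69 = 159/69

L = 159/69 = 2.3043 bits/symbol


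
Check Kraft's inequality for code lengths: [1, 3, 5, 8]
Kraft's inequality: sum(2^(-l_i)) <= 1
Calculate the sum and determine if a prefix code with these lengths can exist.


Sum = 2^(-1) + 2^(-3) + 2^(-5) + 2^(-8)
    = 0.5 + 0.125 + 0.03125 + 0.00390625
    = 169/256 = 0.66015625
Since 0.66015625 <= 1, Kraft's inequality IS satisfied.
A prefix code with these lengths CAN exist.

Kraft sum = 0.66015625. Satisfied.


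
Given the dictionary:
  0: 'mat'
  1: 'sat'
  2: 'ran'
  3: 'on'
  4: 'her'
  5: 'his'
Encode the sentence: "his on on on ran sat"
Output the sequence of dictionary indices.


Look up each word in the dictionary:
  'his' -> 5
  'on' -> 3
  'on' -> 3
  'on' -> 3
  'ran' -> 2
  'sat' -> 1

Encoded: [5, 3, 3, 3, 2, 1]


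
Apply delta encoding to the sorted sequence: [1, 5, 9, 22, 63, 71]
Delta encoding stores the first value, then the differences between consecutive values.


First value: 1
Deltas:
  5 - 1 = 4
  9 - 5 = 4
  22 - 9 = 13
  63 - 22 = 41
  71 - 63 = 8


Delta encoded: [1, 4, 4, 13, 41, 8]


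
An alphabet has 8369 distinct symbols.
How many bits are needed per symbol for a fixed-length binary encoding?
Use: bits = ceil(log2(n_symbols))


log2(8369) = 13.0308
Bracket: 2^13 = 8192 < 8369 <= 2^14 = 16384
So ceil(log2(8369)) = 14

bits = ceil(log2(8369)) = ceil(13.0308) = 14 bits


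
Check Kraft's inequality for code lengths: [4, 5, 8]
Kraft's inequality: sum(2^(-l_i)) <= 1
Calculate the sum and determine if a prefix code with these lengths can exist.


Sum = 2^(-4) + 2^(-5) + 2^(-8)
    = 0.0625 + 0.03125 + 0.00390625
    = 25/256 = 0.09765625
Since 0.09765625 <= 1, Kraft's inequality IS satisfied.
A prefix code with these lengths CAN exist.

Kraft sum = 0.09765625. Satisfied.


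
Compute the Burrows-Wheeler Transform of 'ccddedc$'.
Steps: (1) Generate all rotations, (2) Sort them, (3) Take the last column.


Rotations (sorted):
  0: $ccddedc -> last char: c
  1: c$ccdded -> last char: d
  2: ccddedc$ -> last char: $
  3: cddedc$c -> last char: c
  4: dc$ccdde -> last char: e
  5: ddedc$cc -> last char: c
  6: dedc$ccd -> last char: d
  7: edc$ccdd -> last char: d


BWT = cd$cecdd


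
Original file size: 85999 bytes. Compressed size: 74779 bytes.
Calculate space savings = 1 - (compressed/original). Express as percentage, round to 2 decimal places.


ratio = compressed/original = 74779/85999 = 0.869533
savings = 1 - ratio = 1 - 0.869533 = 0.130467
as a percentage: 0.130467 * 100 = 13.05%

Space savings = 1 - 74779/85999 = 13.05%


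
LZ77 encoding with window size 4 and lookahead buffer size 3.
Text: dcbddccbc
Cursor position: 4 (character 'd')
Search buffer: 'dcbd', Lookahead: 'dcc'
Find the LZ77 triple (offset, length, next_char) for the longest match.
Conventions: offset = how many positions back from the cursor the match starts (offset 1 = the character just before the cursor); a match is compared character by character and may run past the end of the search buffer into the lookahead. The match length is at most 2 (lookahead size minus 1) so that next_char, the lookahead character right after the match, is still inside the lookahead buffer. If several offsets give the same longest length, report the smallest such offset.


Try each offset into the search buffer:
  offset=1 (pos 3, char 'd'): match length 1
  offset=2 (pos 2, char 'b'): match length 0
  offset=3 (pos 1, char 'c'): match length 0
  offset=4 (pos 0, char 'd'): match length 2
Longest match has length 2 at offset 4.
next_char = character at position 4 + 2 = 6 -> 'c'

Best match: offset=4, length=2 (matching 'dc' starting at position 0)
LZ77 triple: (4, 2, 'c')


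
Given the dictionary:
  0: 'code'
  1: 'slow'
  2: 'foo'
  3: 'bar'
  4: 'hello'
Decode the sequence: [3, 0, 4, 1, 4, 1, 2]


Look up each index in the dictionary:
  3 -> 'bar'
  0 -> 'code'
  4 -> 'hello'
  1 -> 'slow'
  4 -> 'hello'
  1 -> 'slow'
  2 -> 'foo'

Decoded: "bar code hello slow hello slow foo"


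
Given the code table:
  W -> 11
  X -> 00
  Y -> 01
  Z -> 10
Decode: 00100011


Decoding:
00 -> X
10 -> Z
00 -> X
11 -> W


Result: XZXW


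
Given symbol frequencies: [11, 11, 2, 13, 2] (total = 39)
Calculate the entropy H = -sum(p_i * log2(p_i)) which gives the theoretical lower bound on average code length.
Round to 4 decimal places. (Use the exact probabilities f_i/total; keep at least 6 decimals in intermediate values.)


Per-symbol terms -p_i * log2(p_i) with p_i = f_i/39:
  p = 11/39 = 0.282051: log2(p) = -1.825971, -p*log2(p) = 0.515017
  p = 11/39 = 0.282051: log2(p) = -1.825971, -p*log2(p) = 0.515017
  p = 2/39 = 0.051282: log2(p) = -4.285402, -p*log2(p) = 0.219764
  p = 13/39 = 0.333333: log2(p) = -1.584963, -p*log2(p) = 0.528321
  p = 2/39 = 0.051282: log2(p) = -4.285402, -p*log2(p) = 0.219764
H = 0.515017 + 0.515017 + 0.219764 + 0.528321 + 0.219764 = 1.997883

H = 1.9979 bits/symbol


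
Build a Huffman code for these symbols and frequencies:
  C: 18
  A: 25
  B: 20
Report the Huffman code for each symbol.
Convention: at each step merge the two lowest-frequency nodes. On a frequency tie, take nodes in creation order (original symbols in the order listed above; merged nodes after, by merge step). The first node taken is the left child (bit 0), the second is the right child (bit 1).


Huffman tree construction:
Step 1: Merge C(18) + B(20) = 38
Step 2: Merge A(25) + (C+B)(38) = 63
Read each symbol's code off the tree from the root (left child = 0, right child = 1).

Codes:
  C: 10 (length 2)
  A: 0 (length 1)
  B: 11 (length 2)
Average code length: 101/63 = 1.6032 bits/symbol


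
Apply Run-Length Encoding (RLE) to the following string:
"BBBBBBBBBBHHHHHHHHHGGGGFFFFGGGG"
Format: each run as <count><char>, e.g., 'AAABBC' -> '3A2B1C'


Scanning runs left to right:
  i=0: run of 'B' x 10 -> '10B'
  i=10: run of 'H' x 9 -> '9H'
  i=19: run of 'G' x 4 -> '4G'
  i=23: run of 'F' x 4 -> '4F'
  i=27: run of 'G' x 4 -> '4G'

RLE = 10B9H4G4F4G


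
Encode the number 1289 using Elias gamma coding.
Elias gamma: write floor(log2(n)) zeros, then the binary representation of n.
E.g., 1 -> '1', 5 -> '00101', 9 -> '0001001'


num_bits = floor(log2(1289)) + 1 = 11
leading_zeros = num_bits - 1 = 10
binary(1289) = 10100001001

Elias gamma(1289) = '0000000000' + '10100001001' = 000000000010100001001 (21 bits)


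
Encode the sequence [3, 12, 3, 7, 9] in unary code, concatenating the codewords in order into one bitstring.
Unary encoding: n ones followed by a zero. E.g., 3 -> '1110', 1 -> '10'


Encode each number as n ones followed by a terminating 0:
  3 -> 1110 (4 bits)
  12 -> 1111111111110 (13 bits)
  3 -> 1110 (4 bits)
  7 -> 11111110 (8 bits)
  9 -> 1111111110 (10 bits)
Total length = 4 + 13 + 4 + 8 + 10 = 39 bits.

Unary([3, 12, 3, 7, 9]) = 111011111111111101110111111101111111110 (39 bits)


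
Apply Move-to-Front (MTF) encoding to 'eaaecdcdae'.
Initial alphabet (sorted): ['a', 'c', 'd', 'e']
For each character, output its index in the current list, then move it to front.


MTF encoding:
'e': index 3 in ['a', 'c', 'd', 'e'] -> ['e', 'a', 'c', 'd']
'a': index 1 in ['e', 'a', 'c', 'd'] -> ['a', 'e', 'c', 'd']
'a': index 0 in ['a', 'e', 'c', 'd'] -> ['a', 'e', 'c', 'd']
'e': index 1 in ['a', 'e', 'c', 'd'] -> ['e', 'a', 'c', 'd']
'c': index 2 in ['e', 'a', 'c', 'd'] -> ['c', 'e', 'a', 'd']
'd': index 3 in ['c', 'e', 'a', 'd'] -> ['d', 'c', 'e', 'a']
'c': index 1 in ['d', 'c', 'e', 'a'] -> ['c', 'd', 'e', 'a']
'd': index 1 in ['c', 'd', 'e', 'a'] -> ['d', 'c', 'e', 'a']
'a': index 3 in ['d', 'c', 'e', 'a'] -> ['a', 'd', 'c', 'e']
'e': index 3 in ['a', 'd', 'c', 'e'] -> ['e', 'a', 'd', 'c']


Output: [3, 1, 0, 1, 2, 3, 1, 1, 3, 3]


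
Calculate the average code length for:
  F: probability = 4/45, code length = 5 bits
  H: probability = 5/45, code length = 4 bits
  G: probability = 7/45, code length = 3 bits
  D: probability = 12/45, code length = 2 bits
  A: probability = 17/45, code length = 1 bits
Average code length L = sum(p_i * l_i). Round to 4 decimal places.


Weighted contributions p_i * l_i:
  F: (4/45) * 5 = 20/45
  H: (5/45) * 4 = 20/45
  G: (7/45) * 3 = 21/45
  D: (12/45) * 2 = 24/45
  A: (17/45) * 1 = 17/45
Sum = (20 + 20 + 21 + 24 + 17)/45 = 102/45

L = 102/45 = 2.2667 bits/symbol


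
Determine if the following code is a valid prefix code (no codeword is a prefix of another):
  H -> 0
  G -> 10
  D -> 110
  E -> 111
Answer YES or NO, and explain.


Checking each pair (does one codeword prefix another?):
  H='0' vs G='10': no prefix
  H='0' vs D='110': no prefix
  H='0' vs E='111': no prefix
  G='10' vs H='0': no prefix
  G='10' vs D='110': no prefix
  G='10' vs E='111': no prefix
  D='110' vs H='0': no prefix
  D='110' vs G='10': no prefix
  D='110' vs E='111': no prefix
  E='111' vs H='0': no prefix
  E='111' vs G='10': no prefix
  E='111' vs D='110': no prefix
No violation found over all pairs.

YES -- this is a valid prefix code. No codeword is a prefix of any other codeword.


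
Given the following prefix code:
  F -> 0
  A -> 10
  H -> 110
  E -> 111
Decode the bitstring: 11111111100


Decoding step by step:
Bits 111 -> E
Bits 111 -> E
Bits 111 -> E
Bits 0 -> F
Bits 0 -> F


Decoded message: EEEFF


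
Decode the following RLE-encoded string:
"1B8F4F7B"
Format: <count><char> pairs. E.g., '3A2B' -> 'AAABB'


Expanding each <count><char> pair:
  1B -> 'B'
  8F -> 'FFFFFFFF'
  4F -> 'FFFF'
  7B -> 'BBBBBBB'

Decoded = BFFFFFFFFFFFFBBBBBBB


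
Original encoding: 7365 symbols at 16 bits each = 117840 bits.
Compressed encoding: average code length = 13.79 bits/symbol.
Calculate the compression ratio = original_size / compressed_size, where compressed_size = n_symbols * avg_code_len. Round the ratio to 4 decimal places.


original_size = n_symbols * orig_bits = 7365 * 16 = 117840 bits
compressed_size = n_symbols * avg_code_len = 7365 * 13.79 = 101563.35 bits
ratio = original_size / compressed_size = 117840 / 101563.35 = 1.1603

Compression ratio = 1.1603


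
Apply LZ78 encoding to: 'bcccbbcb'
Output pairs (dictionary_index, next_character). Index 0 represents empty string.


LZ78 encoding steps:
Dictionary: {0: ''}
Step 1: w='' (idx 0), next='b' -> output (0, 'b'), add 'b' as idx 1
Step 2: w='' (idx 0), next='c' -> output (0, 'c'), add 'c' as idx 2
Step 3: w='c' (idx 2), next='c' -> output (2, 'c'), add 'cc' as idx 3
Step 4: w='b' (idx 1), next='b' -> output (1, 'b'), add 'bb' as idx 4
Step 5: w='c' (idx 2), next='b' -> output (2, 'b'), add 'cb' as idx 5


Encoded: [(0, 'b'), (0, 'c'), (2, 'c'), (1, 'b'), (2, 'b')]


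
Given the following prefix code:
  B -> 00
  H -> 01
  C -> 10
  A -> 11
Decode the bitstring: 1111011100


Decoding step by step:
Bits 11 -> A
Bits 11 -> A
Bits 01 -> H
Bits 11 -> A
Bits 00 -> B


Decoded message: AAHAB
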